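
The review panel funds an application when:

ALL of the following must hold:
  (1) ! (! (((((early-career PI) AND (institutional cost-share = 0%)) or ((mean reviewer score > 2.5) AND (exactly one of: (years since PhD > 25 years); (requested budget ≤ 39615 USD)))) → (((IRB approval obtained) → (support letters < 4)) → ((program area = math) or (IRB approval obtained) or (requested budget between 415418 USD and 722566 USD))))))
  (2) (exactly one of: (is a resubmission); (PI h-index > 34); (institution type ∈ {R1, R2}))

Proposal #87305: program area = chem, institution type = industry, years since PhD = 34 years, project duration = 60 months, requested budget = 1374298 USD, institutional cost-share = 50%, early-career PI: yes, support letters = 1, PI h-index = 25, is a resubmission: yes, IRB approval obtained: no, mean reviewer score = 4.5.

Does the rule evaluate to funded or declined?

Atomic conditions:
  early-career PI: yes → true
  institutional cost-share = 0%: 50 == 0 is false
  mean reviewer score > 2.5: 4.5 > 2.5 is true
  years since PhD > 25 years: 34 > 25 is true
  requested budget ≤ 39615 USD: 1374298 ≤ 39615 is false
  IRB approval obtained: no → false
  support letters < 4: 1 < 4 is true
  program area = math: chem == math is false
  requested budget between 415418 USD and 722566 USD: 1374298 in [415418, 722566] is false
  is a resubmission: yes → true
  PI h-index > 34: 25 > 34 is false
  institution type ∈ {R1, R2}: industry is not in the set → false
Combine:
[1.1.1.1.1] true AND false = false
[1.1.1.1.2.2] exactly-one(true, false) = true
[1.1.1.1.2] true AND true = true
[1.1.1.1] false OR true = true
[1.1.1.2.1] false → true (antecedent false ⇒ implication holds) = true
[1.1.1.2.2] false OR false OR false = false
[1.1.1.2] true → false = false
[1.1.1] true → false = false
[1.1] NOT false = true
[1] NOT true = false
[2] exactly-one(true, false, false) = true
[root] false AND true = false
Overall: false → declined

Declined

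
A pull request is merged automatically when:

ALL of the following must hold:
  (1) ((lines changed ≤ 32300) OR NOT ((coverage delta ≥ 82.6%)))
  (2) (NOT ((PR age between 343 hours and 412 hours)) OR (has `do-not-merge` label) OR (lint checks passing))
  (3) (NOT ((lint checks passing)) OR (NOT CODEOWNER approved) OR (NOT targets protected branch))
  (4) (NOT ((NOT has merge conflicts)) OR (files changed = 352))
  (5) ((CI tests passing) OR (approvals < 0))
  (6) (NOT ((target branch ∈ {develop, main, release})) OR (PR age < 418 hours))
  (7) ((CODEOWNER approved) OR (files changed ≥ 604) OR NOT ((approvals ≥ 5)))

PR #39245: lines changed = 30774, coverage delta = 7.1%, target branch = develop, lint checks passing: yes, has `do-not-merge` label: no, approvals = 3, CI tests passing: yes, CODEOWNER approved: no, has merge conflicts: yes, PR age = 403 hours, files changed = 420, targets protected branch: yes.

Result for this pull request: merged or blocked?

Merged

Atomic conditions:
  lines changed ≤ 32300: 30774 ≤ 32300 is true
  coverage delta ≥ 82.6%: 7.1 ≥ 82.6 is false
  PR age between 343 hours and 412 hours: 403 in [343, 412] is true
  has `do-not-merge` label: no → false
  lint checks passing: yes → true
  NOT CODEOWNER approved: no → true
  NOT targets protected branch: yes → false
  NOT has merge conflicts: yes → false
  files changed = 352: 420 == 352 is false
  CI tests passing: yes → true
  approvals < 0: 3 < 0 is false
  target branch ∈ {develop, main, release}: develop is in the set → true
  PR age < 418 hours: 403 < 418 is true
  CODEOWNER approved: no → false
  files changed ≥ 604: 420 ≥ 604 is false
  approvals ≥ 5: 3 ≥ 5 is false
Combine:
[1.2] NOT false = true
[1] true OR true = true
[2.1] NOT true = false
[2] false OR false OR true = true
[3.1] NOT true = false
[3] false OR true OR false = true
[4.1] NOT false = true
[4] true OR false = true
[5] true OR false = true
[6.1] NOT true = false
[6] false OR true = true
[7.3] NOT false = true
[7] false OR false OR true = true
[root] true AND true AND true AND true AND true AND true AND true = true
Overall: true → merged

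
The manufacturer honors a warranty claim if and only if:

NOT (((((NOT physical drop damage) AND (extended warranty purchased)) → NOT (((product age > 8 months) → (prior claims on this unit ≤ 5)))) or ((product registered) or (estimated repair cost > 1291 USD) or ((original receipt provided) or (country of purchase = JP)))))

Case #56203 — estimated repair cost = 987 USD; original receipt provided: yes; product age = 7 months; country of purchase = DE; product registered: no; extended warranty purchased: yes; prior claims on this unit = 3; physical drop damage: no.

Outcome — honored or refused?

Atomic conditions:
  NOT physical drop damage: no → true
  extended warranty purchased: yes → true
  product age > 8 months: 7 > 8 is false
  prior claims on this unit ≤ 5: 3 ≤ 5 is true
  product registered: no → false
  estimated repair cost > 1291 USD: 987 > 1291 is false
  original receipt provided: yes → true
  country of purchase = JP: DE == JP is false
Combine:
[1.1.1] true AND true = true
[1.1.2.1] false → true (antecedent false ⇒ implication holds) = true
[1.1.2] NOT true = false
[1.1] true → false = false
[1.2.3] true OR false = true
[1.2] false OR false OR true = true
[1] false OR true = true
[root] NOT true = false
Overall: false → refused

Refused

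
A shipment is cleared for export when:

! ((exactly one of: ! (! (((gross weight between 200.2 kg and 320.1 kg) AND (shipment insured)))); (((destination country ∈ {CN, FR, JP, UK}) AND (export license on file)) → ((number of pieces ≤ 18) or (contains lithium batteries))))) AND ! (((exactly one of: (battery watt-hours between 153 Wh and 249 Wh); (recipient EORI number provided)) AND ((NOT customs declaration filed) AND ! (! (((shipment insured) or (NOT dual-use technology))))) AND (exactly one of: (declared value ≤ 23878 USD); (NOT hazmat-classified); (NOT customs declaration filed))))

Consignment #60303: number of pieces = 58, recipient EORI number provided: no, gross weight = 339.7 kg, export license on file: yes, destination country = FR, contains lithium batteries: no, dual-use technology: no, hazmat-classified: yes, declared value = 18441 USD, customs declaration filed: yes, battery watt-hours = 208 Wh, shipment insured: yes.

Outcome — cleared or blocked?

Cleared

Atomic conditions:
  gross weight between 200.2 kg and 320.1 kg: 339.7 in [200.2, 320.1] is false
  shipment insured: yes → true
  destination country ∈ {CN, FR, JP, UK}: FR is in the set → true
  export license on file: yes → true
  number of pieces ≤ 18: 58 ≤ 18 is false
  contains lithium batteries: no → false
  battery watt-hours between 153 Wh and 249 Wh: 208 in [153, 249] is true
  recipient EORI number provided: no → false
  NOT customs declaration filed: yes → false
  NOT dual-use technology: no → true
  declared value ≤ 23878 USD: 18441 ≤ 23878 is true
  NOT hazmat-classified: yes → false
Combine:
[1.1.1.1.1] false AND true = false
[1.1.1.1] NOT false = true
[1.1.1] NOT true = false
[1.1.2.1] true AND true = true
[1.1.2.2] false OR false = false
[1.1.2] true → false = false
[1.1] exactly-one(false, false) = false
[1] NOT false = true
[2.1.1] exactly-one(true, false) = true
[2.1.2.2.1.1] true OR true = true
[2.1.2.2.1] NOT true = false
[2.1.2.2] NOT false = true
[2.1.2] false AND true = false
[2.1.3] exactly-one(true, false, false) = true
[2.1] true AND false AND true = false
[2] NOT false = true
[root] true AND true = true
Overall: true → cleared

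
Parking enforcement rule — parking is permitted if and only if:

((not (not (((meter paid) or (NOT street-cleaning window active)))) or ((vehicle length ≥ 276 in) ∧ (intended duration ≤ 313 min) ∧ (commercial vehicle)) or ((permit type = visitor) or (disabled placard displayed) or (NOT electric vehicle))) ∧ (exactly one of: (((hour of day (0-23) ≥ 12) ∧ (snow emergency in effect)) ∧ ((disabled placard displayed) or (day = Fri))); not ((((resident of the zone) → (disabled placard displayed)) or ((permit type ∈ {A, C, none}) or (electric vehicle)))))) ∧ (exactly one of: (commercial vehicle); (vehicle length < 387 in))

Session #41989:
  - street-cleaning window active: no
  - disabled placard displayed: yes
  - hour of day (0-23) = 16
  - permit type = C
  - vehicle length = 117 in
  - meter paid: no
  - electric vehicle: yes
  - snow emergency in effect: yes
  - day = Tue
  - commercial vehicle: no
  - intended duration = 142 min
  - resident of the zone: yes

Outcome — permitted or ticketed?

Permitted

Atomic conditions:
  meter paid: no → false
  NOT street-cleaning window active: no → true
  vehicle length ≥ 276 in: 117 ≥ 276 is false
  intended duration ≤ 313 min: 142 ≤ 313 is true
  commercial vehicle: no → false
  permit type = visitor: C == visitor is false
  disabled placard displayed: yes → true
  NOT electric vehicle: yes → false
  hour of day (0-23) ≥ 12: 16 ≥ 12 is true
  snow emergency in effect: yes → true
  day = Fri: Tue == Fri is false
  resident of the zone: yes → true
  permit type ∈ {A, C, none}: C is in the set → true
  electric vehicle: yes → true
  vehicle length < 387 in: 117 < 387 is true
Combine:
[1.1.1.1.1] false OR true = true
[1.1.1.1] NOT true = false
[1.1.1] NOT false = true
[1.1.2] false AND true AND false = false
[1.1.3] false OR true OR false = true
[1.1] true OR false OR true = true
[1.2.1.1] true AND true = true
[1.2.1.2] true OR false = true
[1.2.1] true AND true = true
[1.2.2.1.1] true → true = true
[1.2.2.1.2] true OR true = true
[1.2.2.1] true OR true = true
[1.2.2] NOT true = false
[1.2] exactly-one(true, false) = true
[1] true AND true = true
[2] exactly-one(false, true) = true
[root] true AND true = true
Overall: true → permitted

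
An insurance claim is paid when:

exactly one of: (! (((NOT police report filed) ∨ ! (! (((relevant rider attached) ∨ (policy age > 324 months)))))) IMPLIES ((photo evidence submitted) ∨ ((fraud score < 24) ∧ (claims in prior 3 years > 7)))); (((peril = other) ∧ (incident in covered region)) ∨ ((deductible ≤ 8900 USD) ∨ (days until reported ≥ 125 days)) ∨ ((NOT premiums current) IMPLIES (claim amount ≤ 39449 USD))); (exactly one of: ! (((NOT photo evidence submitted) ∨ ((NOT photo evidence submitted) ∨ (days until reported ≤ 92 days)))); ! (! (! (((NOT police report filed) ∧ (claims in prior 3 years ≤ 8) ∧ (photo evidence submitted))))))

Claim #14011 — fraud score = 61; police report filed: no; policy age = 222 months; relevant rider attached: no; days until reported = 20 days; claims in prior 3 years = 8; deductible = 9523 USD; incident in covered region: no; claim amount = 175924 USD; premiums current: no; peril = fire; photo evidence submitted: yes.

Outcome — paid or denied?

Atomic conditions:
  NOT police report filed: no → true
  relevant rider attached: no → false
  policy age > 324 months: 222 > 324 is false
  photo evidence submitted: yes → true
  fraud score < 24: 61 < 24 is false
  claims in prior 3 years > 7: 8 > 7 is true
  peril = other: fire == other is false
  incident in covered region: no → false
  deductible ≤ 8900 USD: 9523 ≤ 8900 is false
  days until reported ≥ 125 days: 20 ≥ 125 is false
  NOT premiums current: no → true
  claim amount ≤ 39449 USD: 175924 ≤ 39449 is false
  NOT photo evidence submitted: yes → false
  days until reported ≤ 92 days: 20 ≤ 92 is true
  claims in prior 3 years ≤ 8: 8 ≤ 8 is true
Combine:
[1.1.1.2.1.1] false OR false = false
[1.1.1.2.1] NOT false = true
[1.1.1.2] NOT true = false
[1.1.1] true OR false = true
[1.1] NOT true = false
[1.2.2] false AND true = false
[1.2] true OR false = true
[1] false → true (antecedent false ⇒ implication holds) = true
[2.1] false AND false = false
[2.2] false OR false = false
[2.3] true → false = false
[2] false OR false OR false = false
[3.1.1.2] false OR true = true
[3.1.1] false OR true = true
[3.1] NOT true = false
[3.2.1.1.1] true AND true AND true = true
[3.2.1.1] NOT true = false
[3.2.1] NOT false = true
[3.2] NOT true = false
[3] exactly-one(false, false) = false
[root] exactly-one(true, false, false) = true
Overall: true → paid

Paid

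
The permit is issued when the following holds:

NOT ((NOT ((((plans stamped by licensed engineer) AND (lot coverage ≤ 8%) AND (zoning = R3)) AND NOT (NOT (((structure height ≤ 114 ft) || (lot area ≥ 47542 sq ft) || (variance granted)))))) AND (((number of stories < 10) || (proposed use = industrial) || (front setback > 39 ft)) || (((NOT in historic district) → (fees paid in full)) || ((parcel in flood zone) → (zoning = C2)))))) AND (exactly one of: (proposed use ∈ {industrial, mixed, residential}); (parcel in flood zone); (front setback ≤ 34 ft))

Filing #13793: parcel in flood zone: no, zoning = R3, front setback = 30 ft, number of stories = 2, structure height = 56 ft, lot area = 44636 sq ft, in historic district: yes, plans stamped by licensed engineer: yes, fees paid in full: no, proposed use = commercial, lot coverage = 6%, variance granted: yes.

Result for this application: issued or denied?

Atomic conditions:
  plans stamped by licensed engineer: yes → true
  lot coverage ≤ 8%: 6 ≤ 8 is true
  zoning = R3: R3 == R3 is true
  structure height ≤ 114 ft: 56 ≤ 114 is true
  lot area ≥ 47542 sq ft: 44636 ≥ 47542 is false
  variance granted: yes → true
  number of stories < 10: 2 < 10 is true
  proposed use = industrial: commercial == industrial is false
  front setback > 39 ft: 30 > 39 is false
  NOT in historic district: yes → false
  fees paid in full: no → false
  parcel in flood zone: no → false
  zoning = C2: R3 == C2 is false
  proposed use ∈ {industrial, mixed, residential}: commercial is not in the set → false
  front setback ≤ 34 ft: 30 ≤ 34 is true
Combine:
[1.1.1.1.1] true AND true AND true = true
[1.1.1.1.2.1.1] true OR false OR true = true
[1.1.1.1.2.1] NOT true = false
[1.1.1.1.2] NOT false = true
[1.1.1.1] true AND true = true
[1.1.1] NOT true = false
[1.1.2.1] true OR false OR false = true
[1.1.2.2.1] false → false (antecedent false ⇒ implication holds) = true
[1.1.2.2.2] false → false (antecedent false ⇒ implication holds) = true
[1.1.2.2] true OR true = true
[1.1.2] true OR true = true
[1.1] false AND true = false
[1] NOT false = true
[2] exactly-one(false, false, true) = true
[root] true AND true = true
Overall: true → issued

Issued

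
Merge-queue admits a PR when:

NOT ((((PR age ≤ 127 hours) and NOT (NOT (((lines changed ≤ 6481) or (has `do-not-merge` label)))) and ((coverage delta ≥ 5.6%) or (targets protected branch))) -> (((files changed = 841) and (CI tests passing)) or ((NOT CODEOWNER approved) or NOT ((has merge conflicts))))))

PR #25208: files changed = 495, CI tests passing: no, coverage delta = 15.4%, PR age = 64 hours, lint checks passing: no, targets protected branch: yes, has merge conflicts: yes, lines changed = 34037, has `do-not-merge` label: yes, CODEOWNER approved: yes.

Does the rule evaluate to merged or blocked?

Atomic conditions:
  PR age ≤ 127 hours: 64 ≤ 127 is true
  lines changed ≤ 6481: 34037 ≤ 6481 is false
  has `do-not-merge` label: yes → true
  coverage delta ≥ 5.6%: 15.4 ≥ 5.6 is true
  targets protected branch: yes → true
  files changed = 841: 495 == 841 is false
  CI tests passing: no → false
  NOT CODEOWNER approved: yes → false
  has merge conflicts: yes → true
Combine:
[1.1.2.1.1] false OR true = true
[1.1.2.1] NOT true = false
[1.1.2] NOT false = true
[1.1.3] true OR true = true
[1.1] true AND true AND true = true
[1.2.1] false AND false = false
[1.2.2.2] NOT true = false
[1.2.2] false OR false = false
[1.2] false OR false = false
[1] true → false = false
[root] NOT false = true
Overall: true → merged

Merged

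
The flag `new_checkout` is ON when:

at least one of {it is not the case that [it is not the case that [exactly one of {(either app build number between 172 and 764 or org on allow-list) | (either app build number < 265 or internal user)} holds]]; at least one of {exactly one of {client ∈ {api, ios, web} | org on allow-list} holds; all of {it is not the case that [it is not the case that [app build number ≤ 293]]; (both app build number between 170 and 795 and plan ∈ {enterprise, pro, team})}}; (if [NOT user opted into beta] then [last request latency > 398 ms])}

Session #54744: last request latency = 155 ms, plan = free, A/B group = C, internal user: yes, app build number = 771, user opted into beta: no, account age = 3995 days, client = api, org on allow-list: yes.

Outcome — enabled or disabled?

Disabled

Atomic conditions:
  app build number between 172 and 764: 771 in [172, 764] is false
  org on allow-list: yes → true
  app build number < 265: 771 < 265 is false
  internal user: yes → true
  client ∈ {api, ios, web}: api is in the set → true
  app build number ≤ 293: 771 ≤ 293 is false
  app build number between 170 and 795: 771 in [170, 795] is true
  plan ∈ {enterprise, pro, team}: free is not in the set → false
  NOT user opted into beta: no → true
  last request latency > 398 ms: 155 > 398 is false
Combine:
[1.1.1.1] false OR true = true
[1.1.1.2] false OR true = true
[1.1.1] exactly-one(true, true) = false
[1.1] NOT false = true
[1] NOT true = false
[2.1] exactly-one(true, true) = false
[2.2.1.1] NOT false = true
[2.2.1] NOT true = false
[2.2.2] true AND false = false
[2.2] false AND false = false
[2] false OR false = false
[3] true → false = false
[root] false OR false OR false = false
Overall: false → disabled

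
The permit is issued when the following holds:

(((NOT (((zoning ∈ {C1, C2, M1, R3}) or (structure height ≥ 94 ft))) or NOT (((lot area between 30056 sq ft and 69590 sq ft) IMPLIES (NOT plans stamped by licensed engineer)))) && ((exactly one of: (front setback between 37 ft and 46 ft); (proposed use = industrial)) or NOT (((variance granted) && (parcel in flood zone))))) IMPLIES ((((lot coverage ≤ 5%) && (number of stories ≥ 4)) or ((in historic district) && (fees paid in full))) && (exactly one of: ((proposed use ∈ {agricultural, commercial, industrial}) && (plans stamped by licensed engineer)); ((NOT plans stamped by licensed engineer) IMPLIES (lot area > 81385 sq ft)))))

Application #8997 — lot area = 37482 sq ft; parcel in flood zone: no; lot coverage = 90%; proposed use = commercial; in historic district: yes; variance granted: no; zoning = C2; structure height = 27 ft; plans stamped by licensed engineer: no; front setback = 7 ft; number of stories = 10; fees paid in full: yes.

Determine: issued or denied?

Atomic conditions:
  zoning ∈ {C1, C2, M1, R3}: C2 is in the set → true
  structure height ≥ 94 ft: 27 ≥ 94 is false
  lot area between 30056 sq ft and 69590 sq ft: 37482 in [30056, 69590] is true
  NOT plans stamped by licensed engineer: no → true
  front setback between 37 ft and 46 ft: 7 in [37, 46] is false
  proposed use = industrial: commercial == industrial is false
  variance granted: no → false
  parcel in flood zone: no → false
  lot coverage ≤ 5%: 90 ≤ 5 is false
  number of stories ≥ 4: 10 ≥ 4 is true
  in historic district: yes → true
  fees paid in full: yes → true
  proposed use ∈ {agricultural, commercial, industrial}: commercial is in the set → true
  plans stamped by licensed engineer: no → false
  lot area > 81385 sq ft: 37482 > 81385 is false
Combine:
[1.1.1.1] true OR false = true
[1.1.1] NOT true = false
[1.1.2.1] true → true = true
[1.1.2] NOT true = false
[1.1] false OR false = false
[1.2.1] exactly-one(false, false) = false
[1.2.2.1] false AND false = false
[1.2.2] NOT false = true
[1.2] false OR true = true
[1] false AND true = false
[2.1.1] false AND true = false
[2.1.2] true AND true = true
[2.1] false OR true = true
[2.2.1] true AND false = false
[2.2.2] true → false = false
[2.2] exactly-one(false, false) = false
[2] true AND false = false
[root] false → false (antecedent false ⇒ implication holds) = true
Overall: true → issued

Issued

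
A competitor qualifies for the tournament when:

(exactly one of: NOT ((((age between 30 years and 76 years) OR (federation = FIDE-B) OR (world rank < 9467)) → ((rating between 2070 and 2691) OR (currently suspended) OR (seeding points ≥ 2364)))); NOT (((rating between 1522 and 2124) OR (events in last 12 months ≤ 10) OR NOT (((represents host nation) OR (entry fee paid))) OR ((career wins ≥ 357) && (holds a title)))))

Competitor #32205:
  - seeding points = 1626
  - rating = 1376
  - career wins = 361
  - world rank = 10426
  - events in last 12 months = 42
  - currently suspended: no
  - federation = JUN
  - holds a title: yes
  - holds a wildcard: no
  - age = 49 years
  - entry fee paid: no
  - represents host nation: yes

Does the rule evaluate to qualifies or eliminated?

Qualifies

Atomic conditions:
  age between 30 years and 76 years: 49 in [30, 76] is true
  federation = FIDE-B: JUN == FIDE-B is false
  world rank < 9467: 10426 < 9467 is false
  rating between 2070 and 2691: 1376 in [2070, 2691] is false
  currently suspended: no → false
  seeding points ≥ 2364: 1626 ≥ 2364 is false
  rating between 1522 and 2124: 1376 in [1522, 2124] is false
  events in last 12 months ≤ 10: 42 ≤ 10 is false
  represents host nation: yes → true
  entry fee paid: no → false
  career wins ≥ 357: 361 ≥ 357 is true
  holds a title: yes → true
Combine:
[1.1.1] true OR false OR false = true
[1.1.2] false OR false OR false = false
[1.1] true → false = false
[1] NOT false = true
[2.1.3.1] true OR false = true
[2.1.3] NOT true = false
[2.1.4] true AND true = true
[2.1] false OR false OR false OR true = true
[2] NOT true = false
[root] exactly-one(true, false) = true
Overall: true → qualifies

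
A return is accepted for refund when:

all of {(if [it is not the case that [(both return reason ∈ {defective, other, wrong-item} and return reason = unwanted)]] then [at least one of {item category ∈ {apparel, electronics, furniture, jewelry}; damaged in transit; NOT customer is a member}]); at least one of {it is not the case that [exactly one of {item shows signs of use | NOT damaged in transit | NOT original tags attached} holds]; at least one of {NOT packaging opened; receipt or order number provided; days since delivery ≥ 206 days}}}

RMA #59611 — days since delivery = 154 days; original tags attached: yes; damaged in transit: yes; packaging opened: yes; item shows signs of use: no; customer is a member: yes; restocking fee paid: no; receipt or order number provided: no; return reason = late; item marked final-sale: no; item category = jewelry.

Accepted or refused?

Atomic conditions:
  return reason ∈ {defective, other, wrong-item}: late is not in the set → false
  return reason = unwanted: late == unwanted is false
  item category ∈ {apparel, electronics, furniture, jewelry}: jewelry is in the set → true
  damaged in transit: yes → true
  NOT customer is a member: yes → false
  item shows signs of use: no → false
  NOT damaged in transit: yes → false
  NOT original tags attached: yes → false
  NOT packaging opened: yes → false
  receipt or order number provided: no → false
  days since delivery ≥ 206 days: 154 ≥ 206 is false
Combine:
[1.1.1] false AND false = false
[1.1] NOT false = true
[1.2] true OR true OR false = true
[1] true → true = true
[2.1.1] exactly-one(false, false, false) = false
[2.1] NOT false = true
[2.2] false OR false OR false = false
[2] true OR false = true
[root] true AND true = true
Overall: true → accepted

Accepted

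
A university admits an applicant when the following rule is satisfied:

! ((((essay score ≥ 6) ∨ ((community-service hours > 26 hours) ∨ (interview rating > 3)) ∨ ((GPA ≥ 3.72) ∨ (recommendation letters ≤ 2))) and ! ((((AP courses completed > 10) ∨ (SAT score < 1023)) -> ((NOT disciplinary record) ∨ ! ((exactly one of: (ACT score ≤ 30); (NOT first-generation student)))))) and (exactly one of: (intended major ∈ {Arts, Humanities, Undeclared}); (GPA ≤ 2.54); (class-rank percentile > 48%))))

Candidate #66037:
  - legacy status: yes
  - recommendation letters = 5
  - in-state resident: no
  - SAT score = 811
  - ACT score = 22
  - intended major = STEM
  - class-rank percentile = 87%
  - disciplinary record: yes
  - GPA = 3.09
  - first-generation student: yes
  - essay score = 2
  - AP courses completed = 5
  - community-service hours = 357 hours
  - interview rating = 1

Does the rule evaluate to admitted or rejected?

Rejected

Atomic conditions:
  essay score ≥ 6: 2 ≥ 6 is false
  community-service hours > 26 hours: 357 > 26 is true
  interview rating > 3: 1 > 3 is false
  GPA ≥ 3.72: 3.09 ≥ 3.72 is false
  recommendation letters ≤ 2: 5 ≤ 2 is false
  AP courses completed > 10: 5 > 10 is false
  SAT score < 1023: 811 < 1023 is true
  NOT disciplinary record: yes → false
  ACT score ≤ 30: 22 ≤ 30 is true
  NOT first-generation student: yes → false
  intended major ∈ {Arts, Humanities, Undeclared}: STEM is not in the set → false
  GPA ≤ 2.54: 3.09 ≤ 2.54 is false
  class-rank percentile > 48%: 87 > 48 is true
Combine:
[1.1.2] true OR false = true
[1.1.3] false OR false = false
[1.1] false OR true OR false = true
[1.2.1.1] false OR true = true
[1.2.1.2.2.1] exactly-one(true, false) = true
[1.2.1.2.2] NOT true = false
[1.2.1.2] false OR false = false
[1.2.1] true → false = false
[1.2] NOT false = true
[1.3] exactly-one(false, false, true) = true
[1] true AND true AND true = true
[root] NOT true = false
Overall: false → rejected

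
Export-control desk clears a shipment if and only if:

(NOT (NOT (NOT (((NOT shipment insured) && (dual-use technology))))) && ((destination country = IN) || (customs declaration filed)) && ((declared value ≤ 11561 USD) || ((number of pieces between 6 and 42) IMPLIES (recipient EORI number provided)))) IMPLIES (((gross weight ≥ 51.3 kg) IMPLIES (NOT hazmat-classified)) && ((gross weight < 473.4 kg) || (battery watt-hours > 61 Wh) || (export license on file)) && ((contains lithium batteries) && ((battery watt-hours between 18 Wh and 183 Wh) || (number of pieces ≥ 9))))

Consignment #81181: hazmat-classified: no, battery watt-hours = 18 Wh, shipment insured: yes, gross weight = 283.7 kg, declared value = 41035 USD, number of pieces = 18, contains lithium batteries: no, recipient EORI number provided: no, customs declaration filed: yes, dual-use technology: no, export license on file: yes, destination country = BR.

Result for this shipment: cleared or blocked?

Cleared

Atomic conditions:
  NOT shipment insured: yes → false
  dual-use technology: no → false
  destination country = IN: BR == IN is false
  customs declaration filed: yes → true
  declared value ≤ 11561 USD: 41035 ≤ 11561 is false
  number of pieces between 6 and 42: 18 in [6, 42] is true
  recipient EORI number provided: no → false
  gross weight ≥ 51.3 kg: 283.7 ≥ 51.3 is true
  NOT hazmat-classified: no → true
  gross weight < 473.4 kg: 283.7 < 473.4 is true
  battery watt-hours > 61 Wh: 18 > 61 is false
  export license on file: yes → true
  contains lithium batteries: no → false
  battery watt-hours between 18 Wh and 183 Wh: 18 in [18, 183] is true
  number of pieces ≥ 9: 18 ≥ 9 is true
Combine:
[1.1.1.1.1] false AND false = false
[1.1.1.1] NOT false = true
[1.1.1] NOT true = false
[1.1] NOT false = true
[1.2] false OR true = true
[1.3.2] true → false = false
[1.3] false OR false = false
[1] true AND true AND false = false
[2.1] true → true = true
[2.2] true OR false OR true = true
[2.3.2] true OR true = true
[2.3] false AND true = false
[2] true AND true AND false = false
[root] false → false (antecedent false ⇒ implication holds) = true
Overall: true → cleared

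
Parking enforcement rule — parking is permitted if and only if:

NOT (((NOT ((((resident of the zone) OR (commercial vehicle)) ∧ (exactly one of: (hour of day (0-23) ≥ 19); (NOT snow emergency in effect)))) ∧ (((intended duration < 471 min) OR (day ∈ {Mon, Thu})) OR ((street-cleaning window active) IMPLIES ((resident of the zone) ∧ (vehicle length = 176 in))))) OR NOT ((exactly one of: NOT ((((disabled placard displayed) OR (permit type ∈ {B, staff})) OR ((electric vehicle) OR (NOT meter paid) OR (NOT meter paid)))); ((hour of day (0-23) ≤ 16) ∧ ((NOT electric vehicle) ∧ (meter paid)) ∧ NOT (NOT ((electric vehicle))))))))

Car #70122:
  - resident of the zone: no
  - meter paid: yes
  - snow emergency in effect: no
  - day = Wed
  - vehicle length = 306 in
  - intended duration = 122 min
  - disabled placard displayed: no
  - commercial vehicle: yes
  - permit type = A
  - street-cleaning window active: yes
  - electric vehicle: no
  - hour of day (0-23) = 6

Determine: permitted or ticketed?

Permitted

Atomic conditions:
  resident of the zone: no → false
  commercial vehicle: yes → true
  hour of day (0-23) ≥ 19: 6 ≥ 19 is false
  NOT snow emergency in effect: no → true
  intended duration < 471 min: 122 < 471 is true
  day ∈ {Mon, Thu}: Wed is not in the set → false
  street-cleaning window active: yes → true
  vehicle length = 176 in: 306 == 176 is false
  disabled placard displayed: no → false
  permit type ∈ {B, staff}: A is not in the set → false
  electric vehicle: no → false
  NOT meter paid: yes → false
  hour of day (0-23) ≤ 16: 6 ≤ 16 is true
  NOT electric vehicle: no → true
  meter paid: yes → true
Combine:
[1.1.1.1.1] false OR true = true
[1.1.1.1.2] exactly-one(false, true) = true
[1.1.1.1] true AND true = true
[1.1.1] NOT true = false
[1.1.2.1] true OR false = true
[1.1.2.2.2] false AND false = false
[1.1.2.2] true → false = false
[1.1.2] true OR false = true
[1.1] false AND true = false
[1.2.1.1.1.1] false OR false = false
[1.2.1.1.1.2] false OR false OR false = false
[1.2.1.1.1] false OR false = false
[1.2.1.1] NOT false = true
[1.2.1.2.2] true AND true = true
[1.2.1.2.3.1] NOT false = true
[1.2.1.2.3] NOT true = false
[1.2.1.2] true AND true AND false = false
[1.2.1] exactly-one(true, false) = true
[1.2] NOT true = false
[1] false OR false = false
[root] NOT false = true
Overall: true → permitted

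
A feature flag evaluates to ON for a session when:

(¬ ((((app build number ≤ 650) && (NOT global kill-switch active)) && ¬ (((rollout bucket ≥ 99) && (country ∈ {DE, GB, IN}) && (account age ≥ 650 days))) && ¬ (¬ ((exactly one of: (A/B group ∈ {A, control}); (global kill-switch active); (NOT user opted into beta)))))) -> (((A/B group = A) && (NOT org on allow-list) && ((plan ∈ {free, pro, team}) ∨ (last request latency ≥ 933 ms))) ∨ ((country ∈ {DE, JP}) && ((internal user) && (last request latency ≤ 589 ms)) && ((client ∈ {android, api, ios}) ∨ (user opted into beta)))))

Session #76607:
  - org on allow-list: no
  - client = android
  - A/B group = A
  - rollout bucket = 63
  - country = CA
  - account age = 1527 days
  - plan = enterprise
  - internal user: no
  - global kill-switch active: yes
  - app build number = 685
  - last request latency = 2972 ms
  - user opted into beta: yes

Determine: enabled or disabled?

Atomic conditions:
  app build number ≤ 650: 685 ≤ 650 is false
  NOT global kill-switch active: yes → false
  rollout bucket ≥ 99: 63 ≥ 99 is false
  country ∈ {DE, GB, IN}: CA is not in the set → false
  account age ≥ 650 days: 1527 ≥ 650 is true
  A/B group ∈ {A, control}: A is in the set → true
  global kill-switch active: yes → true
  NOT user opted into beta: yes → false
  A/B group = A: A == A is true
  NOT org on allow-list: no → true
  plan ∈ {free, pro, team}: enterprise is not in the set → false
  last request latency ≥ 933 ms: 2972 ≥ 933 is true
  country ∈ {DE, JP}: CA is not in the set → false
  internal user: no → false
  last request latency ≤ 589 ms: 2972 ≤ 589 is false
  client ∈ {android, api, ios}: android is in the set → true
  user opted into beta: yes → true
Combine:
[1.1.1] false AND false = false
[1.1.2.1] false AND false AND true = false
[1.1.2] NOT false = true
[1.1.3.1.1] exactly-one(true, true, false) = false
[1.1.3.1] NOT false = true
[1.1.3] NOT true = false
[1.1] false AND true AND false = false
[1] NOT false = true
[2.1.3] false OR true = true
[2.1] true AND true AND true = true
[2.2.2] false AND false = false
[2.2.3] true OR true = true
[2.2] false AND false AND true = false
[2] true OR false = true
[root] true → true = true
Overall: true → enabled

Enabled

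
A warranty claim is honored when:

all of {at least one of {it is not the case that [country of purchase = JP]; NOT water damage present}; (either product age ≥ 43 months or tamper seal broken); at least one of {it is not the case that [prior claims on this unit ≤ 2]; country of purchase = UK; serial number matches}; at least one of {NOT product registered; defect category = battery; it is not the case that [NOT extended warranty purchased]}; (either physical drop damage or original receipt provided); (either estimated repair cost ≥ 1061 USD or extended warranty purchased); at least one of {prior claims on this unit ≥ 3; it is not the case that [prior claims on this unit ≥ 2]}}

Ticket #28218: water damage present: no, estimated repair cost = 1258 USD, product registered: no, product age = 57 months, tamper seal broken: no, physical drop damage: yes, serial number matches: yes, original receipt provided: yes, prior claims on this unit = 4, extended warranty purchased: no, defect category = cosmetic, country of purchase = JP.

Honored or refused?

Honored

Atomic conditions:
  country of purchase = JP: JP == JP is true
  NOT water damage present: no → true
  product age ≥ 43 months: 57 ≥ 43 is true
  tamper seal broken: no → false
  prior claims on this unit ≤ 2: 4 ≤ 2 is false
  country of purchase = UK: JP == UK is false
  serial number matches: yes → true
  NOT product registered: no → true
  defect category = battery: cosmetic == battery is false
  NOT extended warranty purchased: no → true
  physical drop damage: yes → true
  original receipt provided: yes → true
  estimated repair cost ≥ 1061 USD: 1258 ≥ 1061 is true
  extended warranty purchased: no → false
  prior claims on this unit ≥ 3: 4 ≥ 3 is true
  prior claims on this unit ≥ 2: 4 ≥ 2 is true
Combine:
[1.1] NOT true = false
[1] false OR true = true
[2] true OR false = true
[3.1] NOT false = true
[3] true OR false OR true = true
[4.3] NOT true = false
[4] true OR false OR false = true
[5] true OR true = true
[6] true OR false = true
[7.2] NOT true = false
[7] true OR false = true
[root] true AND true AND true AND true AND true AND true AND true = true
Overall: true → honored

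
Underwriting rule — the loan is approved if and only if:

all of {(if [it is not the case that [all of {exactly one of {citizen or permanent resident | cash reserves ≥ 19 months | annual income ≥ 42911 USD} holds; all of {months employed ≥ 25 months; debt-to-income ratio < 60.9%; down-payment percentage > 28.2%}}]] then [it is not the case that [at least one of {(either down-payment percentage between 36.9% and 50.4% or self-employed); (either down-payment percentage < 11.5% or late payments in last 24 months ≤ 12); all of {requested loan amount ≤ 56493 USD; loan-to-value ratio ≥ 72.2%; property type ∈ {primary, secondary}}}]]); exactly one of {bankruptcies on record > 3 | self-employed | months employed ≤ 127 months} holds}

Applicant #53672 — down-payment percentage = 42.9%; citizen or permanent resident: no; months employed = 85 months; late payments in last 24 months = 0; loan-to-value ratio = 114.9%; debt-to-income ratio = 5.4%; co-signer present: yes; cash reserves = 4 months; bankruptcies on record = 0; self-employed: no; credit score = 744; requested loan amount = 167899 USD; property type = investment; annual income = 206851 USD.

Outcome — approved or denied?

Atomic conditions:
  citizen or permanent resident: no → false
  cash reserves ≥ 19 months: 4 ≥ 19 is false
  annual income ≥ 42911 USD: 206851 ≥ 42911 is true
  months employed ≥ 25 months: 85 ≥ 25 is true
  debt-to-income ratio < 60.9%: 5.4 < 60.9 is true
  down-payment percentage > 28.2%: 42.9 > 28.2 is true
  down-payment percentage between 36.9% and 50.4%: 42.9 in [36.9, 50.4] is true
  self-employed: no → false
  down-payment percentage < 11.5%: 42.9 < 11.5 is false
  late payments in last 24 months ≤ 12: 0 ≤ 12 is true
  requested loan amount ≤ 56493 USD: 167899 ≤ 56493 is false
  loan-to-value ratio ≥ 72.2%: 114.9 ≥ 72.2 is true
  property type ∈ {primary, secondary}: investment is not in the set → false
  bankruptcies on record > 3: 0 > 3 is false
  months employed ≤ 127 months: 85 ≤ 127 is true
Combine:
[1.1.1.1] exactly-one(false, false, true) = true
[1.1.1.2] true AND true AND true = true
[1.1.1] true AND true = true
[1.1] NOT true = false
[1.2.1.1] true OR false = true
[1.2.1.2] false OR true = true
[1.2.1.3] false AND true AND false = false
[1.2.1] true OR true OR false = true
[1.2] NOT true = false
[1] false → false (antecedent false ⇒ implication holds) = true
[2] exactly-one(false, false, true) = true
[root] true AND true = true
Overall: true → approved

Approved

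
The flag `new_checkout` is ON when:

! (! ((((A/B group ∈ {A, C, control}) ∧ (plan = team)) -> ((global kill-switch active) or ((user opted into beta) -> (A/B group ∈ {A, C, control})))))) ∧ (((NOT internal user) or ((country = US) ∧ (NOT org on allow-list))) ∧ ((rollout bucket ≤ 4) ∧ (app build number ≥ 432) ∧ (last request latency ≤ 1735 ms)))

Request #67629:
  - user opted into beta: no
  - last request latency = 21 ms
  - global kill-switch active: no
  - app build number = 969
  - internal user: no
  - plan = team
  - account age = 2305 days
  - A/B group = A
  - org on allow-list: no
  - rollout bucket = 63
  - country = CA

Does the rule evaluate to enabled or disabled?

Disabled

Atomic conditions:
  A/B group ∈ {A, C, control}: A is in the set → true
  plan = team: team == team is true
  global kill-switch active: no → false
  user opted into beta: no → false
  NOT internal user: no → true
  country = US: CA == US is false
  NOT org on allow-list: no → true
  rollout bucket ≤ 4: 63 ≤ 4 is false
  app build number ≥ 432: 969 ≥ 432 is true
  last request latency ≤ 1735 ms: 21 ≤ 1735 is true
Combine:
[1.1.1.1] true AND true = true
[1.1.1.2.2] false → true (antecedent false ⇒ implication holds) = true
[1.1.1.2] false OR true = true
[1.1.1] true → true = true
[1.1] NOT true = false
[1] NOT false = true
[2.1.2] false AND true = false
[2.1] true OR false = true
[2.2] false AND true AND true = false
[2] true AND false = false
[root] true AND false = false
Overall: false → disabled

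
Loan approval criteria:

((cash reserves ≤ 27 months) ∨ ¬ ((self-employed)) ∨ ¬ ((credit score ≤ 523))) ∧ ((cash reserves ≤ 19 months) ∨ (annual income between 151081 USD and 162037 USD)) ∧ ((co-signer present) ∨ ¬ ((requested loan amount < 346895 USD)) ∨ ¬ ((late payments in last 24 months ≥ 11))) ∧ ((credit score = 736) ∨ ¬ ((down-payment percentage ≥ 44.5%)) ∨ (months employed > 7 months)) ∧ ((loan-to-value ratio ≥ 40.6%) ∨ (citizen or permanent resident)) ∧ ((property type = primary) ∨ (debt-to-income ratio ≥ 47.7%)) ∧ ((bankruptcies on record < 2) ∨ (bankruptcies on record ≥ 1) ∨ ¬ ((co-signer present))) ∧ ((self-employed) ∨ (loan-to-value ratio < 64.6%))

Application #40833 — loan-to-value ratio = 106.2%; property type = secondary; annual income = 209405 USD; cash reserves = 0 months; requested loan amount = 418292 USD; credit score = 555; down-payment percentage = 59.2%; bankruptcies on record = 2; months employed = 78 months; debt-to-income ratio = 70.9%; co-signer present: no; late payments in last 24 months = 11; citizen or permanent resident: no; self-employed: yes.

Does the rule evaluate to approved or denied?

Atomic conditions:
  cash reserves ≤ 27 months: 0 ≤ 27 is true
  self-employed: yes → true
  credit score ≤ 523: 555 ≤ 523 is false
  cash reserves ≤ 19 months: 0 ≤ 19 is true
  annual income between 151081 USD and 162037 USD: 209405 in [151081, 162037] is false
  co-signer present: no → false
  requested loan amount < 346895 USD: 418292 < 346895 is false
  late payments in last 24 months ≥ 11: 11 ≥ 11 is true
  credit score = 736: 555 == 736 is false
  down-payment percentage ≥ 44.5%: 59.2 ≥ 44.5 is true
  months employed > 7 months: 78 > 7 is true
  loan-to-value ratio ≥ 40.6%: 106.2 ≥ 40.6 is true
  citizen or permanent resident: no → false
  property type = primary: secondary == primary is false
  debt-to-income ratio ≥ 47.7%: 70.9 ≥ 47.7 is true
  bankruptcies on record < 2: 2 < 2 is false
  bankruptcies on record ≥ 1: 2 ≥ 1 is true
  loan-to-value ratio < 64.6%: 106.2 < 64.6 is false
Combine:
[1.2] NOT true = false
[1.3] NOT false = true
[1] true OR false OR true = true
[2] true OR false = true
[3.2] NOT false = true
[3.3] NOT true = false
[3] false OR true OR false = true
[4.2] NOT true = false
[4] false OR false OR true = true
[5] true OR false = true
[6] false OR true = true
[7.3] NOT false = true
[7] false OR true OR true = true
[8] true OR false = true
[root] true AND true AND true AND true AND true AND true AND true AND true = true
Overall: true → approved

Approved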